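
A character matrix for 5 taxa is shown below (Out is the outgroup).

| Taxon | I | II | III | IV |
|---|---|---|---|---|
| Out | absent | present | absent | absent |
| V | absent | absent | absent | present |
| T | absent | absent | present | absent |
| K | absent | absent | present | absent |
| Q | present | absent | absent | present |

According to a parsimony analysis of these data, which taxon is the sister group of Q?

Character polarity is set by the outgroup: the derived state is whichever differs from the outgroup's state, so for II the derived state is 'absent', and for the remaining characters it is 'present'.
I: derived state 'present' in Q only — an autapomorphy, so it tells us nothing about relationships among taxa.
II (derived state 'absent') is shared by all ingroup taxa — unites the whole ingroup.
Only K and T show the derived state 'present' for III, supporting them as a clade.
IV: derived state 'present' in Q and V only — synapomorphy for {Q, V}.
Most parsimonious ingroup topology: ((V,Q),(T,K)).
Q and V form a cherry on this tree, so they are sister taxa.

V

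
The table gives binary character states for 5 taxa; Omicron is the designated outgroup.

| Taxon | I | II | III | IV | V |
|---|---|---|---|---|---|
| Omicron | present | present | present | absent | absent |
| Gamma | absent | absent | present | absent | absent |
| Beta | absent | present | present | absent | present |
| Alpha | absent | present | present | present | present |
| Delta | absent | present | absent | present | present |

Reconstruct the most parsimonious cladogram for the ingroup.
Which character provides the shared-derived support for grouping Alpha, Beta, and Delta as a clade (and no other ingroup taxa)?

Character polarity is set by the outgroup: the derived state is whichever differs from the outgroup's state, so for I, II, III the derived state is 'absent', and for the remaining characters it is 'present'.
All ingroup taxa share the derived state 'absent' for I; it defines the ingroup but does not resolve relationships within it.
II: derived state 'absent' in Gamma only — an autapomorphy, so it tells us nothing about relationships among taxa.
III: derived state 'absent' in Delta only — an autapomorphy, so it tells us nothing about relationships among taxa.
Only Alpha and Delta show the derived state 'present' for IV, supporting them as a clade.
V (derived state 'present') is shared by Alpha, Beta, and Delta — a synapomorphy uniting that clade.
Most parsimonious ingroup topology: (Gamma,(Beta,(Alpha,Delta))).
The clade {Alpha, Beta, Delta} is supported by V: its derived state 'present' occurs in exactly those taxa and in no other taxon (including the outgroup).

V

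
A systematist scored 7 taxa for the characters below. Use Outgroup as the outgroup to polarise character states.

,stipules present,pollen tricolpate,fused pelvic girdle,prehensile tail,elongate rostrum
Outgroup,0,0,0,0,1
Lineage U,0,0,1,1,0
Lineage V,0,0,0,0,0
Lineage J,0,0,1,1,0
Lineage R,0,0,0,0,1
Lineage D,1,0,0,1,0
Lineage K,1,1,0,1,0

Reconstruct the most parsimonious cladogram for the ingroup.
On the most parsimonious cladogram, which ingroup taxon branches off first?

Character polarity is set by the outgroup: the derived state is whichever differs from the outgroup's state, so for elongate rostrum the derived state is '0', and for the remaining characters it is '1'.
stipules present: derived state '1' in Lineage D and Lineage K only — synapomorphy for {Lineage D, Lineage K}.
pollen tricolpate: derived state '1' in Lineage K only — an autapomorphy, so it tells us nothing about relationships among taxa.
fused pelvic girdle: derived state '1' in Lineage J and Lineage U only — synapomorphy for {Lineage J, Lineage U}.
Only Lineage D, Lineage J, Lineage K, and Lineage U show the derived state '1' for prehensile tail, supporting them as a clade.
elongate rostrum: derived state '0' in Lineage D, Lineage J, Lineage K, Lineage U, and Lineage V only — synapomorphy for {Lineage D, Lineage J, Lineage K, Lineage U, Lineage V}.
Most parsimonious ingroup topology: ((((Lineage U,Lineage J),(Lineage D,Lineage K)),Lineage V),Lineage R).
Lineage R is sister to the clade containing all other ingroup taxa, so it is the earliest-diverging (most basal) ingroup lineage.

Lineage R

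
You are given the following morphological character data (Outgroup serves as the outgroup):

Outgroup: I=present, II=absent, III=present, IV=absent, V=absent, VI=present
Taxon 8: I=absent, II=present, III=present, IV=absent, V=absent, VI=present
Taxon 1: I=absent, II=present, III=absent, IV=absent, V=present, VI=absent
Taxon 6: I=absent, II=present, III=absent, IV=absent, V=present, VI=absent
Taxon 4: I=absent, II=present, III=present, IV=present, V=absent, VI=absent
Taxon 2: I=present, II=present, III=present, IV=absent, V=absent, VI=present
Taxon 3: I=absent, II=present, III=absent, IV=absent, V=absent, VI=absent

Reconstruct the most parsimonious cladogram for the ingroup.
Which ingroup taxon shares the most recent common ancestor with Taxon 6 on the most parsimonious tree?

Character polarity is set by the outgroup: the derived state is whichever differs from the outgroup's state, so for I, III, VI the derived state is 'absent', and for the remaining characters it is 'present'.
I (derived state 'absent') is shared by Taxon 1, Taxon 3, Taxon 4, Taxon 6, and Taxon 8 — a synapomorphy uniting that clade.
II (derived state 'present') is shared by all ingroup taxa — unites the whole ingroup.
Only Taxon 1, Taxon 3, and Taxon 6 show the derived state 'absent' for III, supporting them as a clade.
IV: derived state 'present' in Taxon 4 only — an autapomorphy, so it tells us nothing about relationships among taxa.
V: derived state 'present' in Taxon 1 and Taxon 6 only — synapomorphy for {Taxon 1, Taxon 6}.
Only Taxon 1, Taxon 3, Taxon 4, and Taxon 6 show the derived state 'absent' for VI, supporting them as a clade.
Most parsimonious ingroup topology: ((Taxon 8,(((Taxon 1,Taxon 6),Taxon 3),Taxon 4)),Taxon 2).
Taxon 6 and Taxon 1 form a cherry on this tree, so they are sister taxa.

Taxon 1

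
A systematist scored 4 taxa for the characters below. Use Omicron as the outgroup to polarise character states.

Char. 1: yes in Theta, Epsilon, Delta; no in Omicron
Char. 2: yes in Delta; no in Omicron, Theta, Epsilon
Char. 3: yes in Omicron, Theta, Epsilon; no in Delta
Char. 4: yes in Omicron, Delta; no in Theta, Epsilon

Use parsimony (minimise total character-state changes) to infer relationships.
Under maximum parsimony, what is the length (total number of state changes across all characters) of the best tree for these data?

Character polarity is set by the outgroup: the derived state is whichever differs from the outgroup's state, so for Char. 3, Char. 4 the derived state is 'no', and for the remaining characters it is 'yes'.
Char. 1 (derived state 'yes') is shared by all ingroup taxa — unites the whole ingroup.
Char. 2: derived state 'yes' in Delta only — an autapomorphy, so it tells us nothing about relationships among taxa.
Char. 3: derived state 'no' in Delta only — an autapomorphy, so it tells us nothing about relationships among taxa.
Char. 4 (derived state 'no') is shared by Epsilon and Theta — a synapomorphy uniting that clade.
Most parsimonious ingroup topology: ((Theta,Epsilon),Delta).
Changes per character on this tree: Char. 1: 1; Char. 2: 1; Char. 3: 1; Char. 4: 1.
Total = 4.

4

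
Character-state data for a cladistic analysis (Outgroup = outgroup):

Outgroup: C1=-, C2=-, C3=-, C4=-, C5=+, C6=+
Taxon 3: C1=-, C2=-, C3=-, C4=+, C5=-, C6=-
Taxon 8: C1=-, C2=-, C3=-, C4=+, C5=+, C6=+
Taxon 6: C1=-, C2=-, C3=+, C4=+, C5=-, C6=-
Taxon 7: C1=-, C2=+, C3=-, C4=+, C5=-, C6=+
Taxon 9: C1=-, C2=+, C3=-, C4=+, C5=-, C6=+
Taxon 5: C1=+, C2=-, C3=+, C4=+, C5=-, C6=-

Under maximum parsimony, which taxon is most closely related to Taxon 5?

Taxon 6

Character polarity is set by the outgroup: the derived state is whichever differs from the outgroup's state, so for C5, C6 the derived state is '-', and for the remaining characters it is '+'.
C1: derived state '+' in Taxon 5 only — an autapomorphy, so it tells us nothing about relationships among taxa.
C2 (derived state '+') is shared by Taxon 7 and Taxon 9 — a synapomorphy uniting that clade.
C3 (derived state '+') is shared by Taxon 5 and Taxon 6 — a synapomorphy uniting that clade.
C4 (derived state '+') is shared by all ingroup taxa — unites the whole ingroup.
Only Taxon 3, Taxon 5, Taxon 6, Taxon 7, and Taxon 9 show the derived state '-' for C5, supporting them as a clade.
Only Taxon 3, Taxon 5, and Taxon 6 show the derived state '-' for C6, supporting them as a clade.
Most parsimonious ingroup topology: (((Taxon 3,(Taxon 6,Taxon 5)),(Taxon 7,Taxon 9)),Taxon 8).
Taxon 5 and Taxon 6 form a cherry on this tree, so they are sister taxa.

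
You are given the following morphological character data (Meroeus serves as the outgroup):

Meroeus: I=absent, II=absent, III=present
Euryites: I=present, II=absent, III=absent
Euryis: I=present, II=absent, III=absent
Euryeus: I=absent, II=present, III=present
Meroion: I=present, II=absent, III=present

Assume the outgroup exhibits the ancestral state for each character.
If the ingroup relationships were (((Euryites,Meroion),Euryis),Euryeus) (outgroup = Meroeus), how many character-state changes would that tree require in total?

Map each character onto (((Euryites,Meroion),Euryis),Euryeus) (rooted by Meroeus) and count the minimum state changes it requires (Fitch parsimony):
I: 1; II: 1; III: 2.
Total tree length = 4.

4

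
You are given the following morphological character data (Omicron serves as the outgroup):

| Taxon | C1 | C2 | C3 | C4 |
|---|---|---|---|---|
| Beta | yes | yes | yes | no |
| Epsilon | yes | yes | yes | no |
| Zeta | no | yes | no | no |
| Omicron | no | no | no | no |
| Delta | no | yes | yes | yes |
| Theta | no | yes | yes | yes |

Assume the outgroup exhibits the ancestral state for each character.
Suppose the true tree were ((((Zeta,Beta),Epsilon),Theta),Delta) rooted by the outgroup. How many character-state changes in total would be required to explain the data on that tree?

7

Map each character onto ((((Zeta,Beta),Epsilon),Theta),Delta) (rooted by Omicron) and count the minimum state changes it requires (Fitch parsimony):
C1: 2; C2: 1; C3: 2; C4: 2.
Total tree length = 7.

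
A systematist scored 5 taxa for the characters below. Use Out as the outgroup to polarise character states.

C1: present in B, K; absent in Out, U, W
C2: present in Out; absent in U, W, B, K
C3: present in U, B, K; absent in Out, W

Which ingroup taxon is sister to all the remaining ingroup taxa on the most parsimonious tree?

W

Character polarity is set by the outgroup: the derived state is whichever differs from the outgroup's state, so for C2 the derived state is 'absent', and for the remaining characters it is 'present'.
C1: derived state 'present' in B and K only — synapomorphy for {B, K}.
All ingroup taxa share the derived state 'absent' for C2; it defines the ingroup but does not resolve relationships within it.
Only B, K, and U show the derived state 'present' for C3, supporting them as a clade.
Most parsimonious ingroup topology: ((U,(B,K)),W).
W is sister to the clade containing all other ingroup taxa, so it is the earliest-diverging (most basal) ingroup lineage.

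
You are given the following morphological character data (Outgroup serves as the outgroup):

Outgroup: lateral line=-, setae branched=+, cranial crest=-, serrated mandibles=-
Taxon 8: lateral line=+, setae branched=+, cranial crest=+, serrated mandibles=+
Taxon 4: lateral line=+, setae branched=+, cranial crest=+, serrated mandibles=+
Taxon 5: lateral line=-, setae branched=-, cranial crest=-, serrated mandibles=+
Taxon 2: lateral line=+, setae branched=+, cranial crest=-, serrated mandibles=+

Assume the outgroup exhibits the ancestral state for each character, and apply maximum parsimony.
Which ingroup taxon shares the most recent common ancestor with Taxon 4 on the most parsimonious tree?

Taxon 8

Character polarity is set by the outgroup: the derived state is whichever differs from the outgroup's state, so for setae branched the derived state is '-', and for the remaining characters it is '+'.
lateral line: derived state '+' in Taxon 2, Taxon 4, and Taxon 8 only — synapomorphy for {Taxon 2, Taxon 4, Taxon 8}.
setae branched (derived state '-') is unique to Taxon 5 (autapomorphy; uninformative for grouping).
cranial crest (derived state '+') is shared by Taxon 4 and Taxon 8 — a synapomorphy uniting that clade.
All ingroup taxa share the derived state '+' for serrated mandibles; it defines the ingroup but does not resolve relationships within it.
Most parsimonious ingroup topology: (((Taxon 8,Taxon 4),Taxon 2),Taxon 5).
Taxon 4 and Taxon 8 form a cherry on this tree, so they are sister taxa.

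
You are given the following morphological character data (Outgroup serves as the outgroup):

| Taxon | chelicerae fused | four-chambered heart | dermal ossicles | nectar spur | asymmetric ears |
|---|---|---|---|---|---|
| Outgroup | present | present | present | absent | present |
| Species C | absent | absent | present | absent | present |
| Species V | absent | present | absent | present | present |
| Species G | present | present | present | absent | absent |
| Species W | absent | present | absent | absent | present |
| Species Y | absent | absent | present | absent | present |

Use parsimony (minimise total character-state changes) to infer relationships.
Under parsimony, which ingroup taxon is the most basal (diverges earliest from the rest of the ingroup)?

Character polarity is set by the outgroup: the derived state is whichever differs from the outgroup's state, so for chelicerae fused, four-chambered heart, dermal ossicles, asymmetric ears the derived state is 'absent', and for the remaining characters it is 'present'.
chelicerae fused: derived state 'absent' in Species C, Species V, Species W, and Species Y only — synapomorphy for {Species C, Species V, Species W, Species Y}.
four-chambered heart (derived state 'absent') is shared by Species C and Species Y — a synapomorphy uniting that clade.
Only Species V and Species W show the derived state 'absent' for dermal ossicles, supporting them as a clade.
nectar spur (derived state 'present') is unique to Species V (autapomorphy; uninformative for grouping).
asymmetric ears: derived state 'absent' in Species G only — an autapomorphy, so it tells us nothing about relationships among taxa.
Most parsimonious ingroup topology: (((Species C,Species Y),(Species V,Species W)),Species G).
Species G is sister to the clade containing all other ingroup taxa, so it is the earliest-diverging (most basal) ingroup lineage.

Species G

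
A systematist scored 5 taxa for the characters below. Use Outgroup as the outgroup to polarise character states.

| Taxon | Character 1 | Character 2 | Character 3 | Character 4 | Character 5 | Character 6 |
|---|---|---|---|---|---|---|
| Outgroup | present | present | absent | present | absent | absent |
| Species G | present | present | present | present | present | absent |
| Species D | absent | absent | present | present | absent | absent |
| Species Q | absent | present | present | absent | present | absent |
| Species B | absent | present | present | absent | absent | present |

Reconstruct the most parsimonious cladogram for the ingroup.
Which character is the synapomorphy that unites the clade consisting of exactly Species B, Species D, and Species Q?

Character polarity is set by the outgroup: the derived state is whichever differs from the outgroup's state, so for Character 1, Character 2, Character 4 the derived state is 'absent', and for the remaining characters it is 'present'.
Only Species B, Species D, and Species Q show the derived state 'absent' for Character 1, supporting them as a clade.
Character 2 (derived state 'absent') is unique to Species D (autapomorphy; uninformative for grouping).
Character 3 (derived state 'present') is shared by all ingroup taxa — unites the whole ingroup.
Character 4: derived state 'absent' in Species B and Species Q only — synapomorphy for {Species B, Species Q}.
Character 5 groups Species G and Species Q, which is incompatible with the clades supported by the remaining characters; treating it as convergent (homoplasy) costs fewer steps than any alternative tree.
Character 6 (derived state 'present') is unique to Species B (autapomorphy; uninformative for grouping).
Most parsimonious ingroup topology: (Species G,(Species D,(Species Q,Species B))).
The clade {Species B, Species D, Species Q} is supported by Character 1: its derived state 'absent' occurs in exactly those taxa and in no other taxon (including the outgroup).

Character 1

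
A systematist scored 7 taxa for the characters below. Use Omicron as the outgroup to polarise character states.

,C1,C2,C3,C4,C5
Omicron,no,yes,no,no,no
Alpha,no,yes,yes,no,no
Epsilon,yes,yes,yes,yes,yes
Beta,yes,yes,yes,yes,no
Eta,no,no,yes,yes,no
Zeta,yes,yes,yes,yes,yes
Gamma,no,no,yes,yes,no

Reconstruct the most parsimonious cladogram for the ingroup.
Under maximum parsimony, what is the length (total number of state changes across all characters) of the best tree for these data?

Character polarity is set by the outgroup: the derived state is whichever differs from the outgroup's state, so for C2 the derived state is 'no', and for the remaining characters it is 'yes'.
C1 (derived state 'yes') is shared by Beta, Epsilon, and Zeta — a synapomorphy uniting that clade.
C2 (derived state 'no') is shared by Eta and Gamma — a synapomorphy uniting that clade.
All ingroup taxa share the derived state 'yes' for C3; it defines the ingroup but does not resolve relationships within it.
C4: derived state 'yes' in Beta, Epsilon, Eta, Gamma, and Zeta only — synapomorphy for {Beta, Epsilon, Eta, Gamma, Zeta}.
C5: derived state 'yes' in Epsilon and Zeta only — synapomorphy for {Epsilon, Zeta}.
Most parsimonious ingroup topology: (Alpha,(((Epsilon,Zeta),Beta),(Eta,Gamma))).
Changes per character on this tree: C1: 1; C2: 1; C3: 1; C4: 1; C5: 1.
Total = 5.

5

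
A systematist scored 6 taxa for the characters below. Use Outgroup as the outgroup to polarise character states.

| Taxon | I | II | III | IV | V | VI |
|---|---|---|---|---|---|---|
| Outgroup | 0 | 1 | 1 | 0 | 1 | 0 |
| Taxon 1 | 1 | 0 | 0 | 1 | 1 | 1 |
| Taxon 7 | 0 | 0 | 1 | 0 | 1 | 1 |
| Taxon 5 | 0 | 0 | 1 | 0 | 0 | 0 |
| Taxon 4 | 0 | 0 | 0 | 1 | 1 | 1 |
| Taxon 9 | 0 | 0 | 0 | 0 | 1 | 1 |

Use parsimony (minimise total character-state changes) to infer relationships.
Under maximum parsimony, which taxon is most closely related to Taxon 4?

Taxon 1

Character polarity is set by the outgroup: the derived state is whichever differs from the outgroup's state, so for II, III, V the derived state is '0', and for the remaining characters it is '1'.
I (derived state '1') is unique to Taxon 1 (autapomorphy; uninformative for grouping).
All ingroup taxa share the derived state '0' for II; it defines the ingroup but does not resolve relationships within it.
Only Taxon 1, Taxon 4, and Taxon 9 show the derived state '0' for III, supporting them as a clade.
IV (derived state '1') is shared by Taxon 1 and Taxon 4 — a synapomorphy uniting that clade.
V: derived state '0' in Taxon 5 only — an autapomorphy, so it tells us nothing about relationships among taxa.
Only Taxon 1, Taxon 4, Taxon 7, and Taxon 9 show the derived state '1' for VI, supporting them as a clade.
Most parsimonious ingroup topology: ((((Taxon 1,Taxon 4),Taxon 9),Taxon 7),Taxon 5).
Taxon 4 and Taxon 1 form a cherry on this tree, so they are sister taxa.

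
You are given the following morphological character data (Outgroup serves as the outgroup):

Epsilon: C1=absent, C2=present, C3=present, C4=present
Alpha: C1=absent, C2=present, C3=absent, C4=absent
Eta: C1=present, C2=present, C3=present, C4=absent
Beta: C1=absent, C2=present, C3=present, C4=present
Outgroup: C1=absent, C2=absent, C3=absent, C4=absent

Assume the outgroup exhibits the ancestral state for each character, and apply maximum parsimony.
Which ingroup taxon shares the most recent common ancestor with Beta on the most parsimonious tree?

The outgroup has state 'absent' for every character, so 'present' is the derived state throughout.
C1 (derived state 'present') is unique to Eta (autapomorphy; uninformative for grouping).
All ingroup taxa share the derived state 'present' for C2; it defines the ingroup but does not resolve relationships within it.
Only Beta, Epsilon, and Eta show the derived state 'present' for C3, supporting them as a clade.
C4 (derived state 'present') is shared by Beta and Epsilon — a synapomorphy uniting that clade.
Most parsimonious ingroup topology: (((Epsilon,Beta),Eta),Alpha).
Beta and Epsilon form a cherry on this tree, so they are sister taxa.

Epsilon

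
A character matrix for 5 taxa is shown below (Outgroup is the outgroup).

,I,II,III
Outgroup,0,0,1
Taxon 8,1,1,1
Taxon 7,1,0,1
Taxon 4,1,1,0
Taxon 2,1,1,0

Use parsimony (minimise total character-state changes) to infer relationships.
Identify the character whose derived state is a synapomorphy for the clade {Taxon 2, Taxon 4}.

Character polarity is set by the outgroup: the derived state is whichever differs from the outgroup's state, so for III the derived state is '0', and for the remaining characters it is '1'.
All ingroup taxa share the derived state '1' for I; it defines the ingroup but does not resolve relationships within it.
II: derived state '1' in Taxon 2, Taxon 4, and Taxon 8 only — synapomorphy for {Taxon 2, Taxon 4, Taxon 8}.
III: derived state '0' in Taxon 2 and Taxon 4 only — synapomorphy for {Taxon 2, Taxon 4}.
Most parsimonious ingroup topology: ((Taxon 8,(Taxon 4,Taxon 2)),Taxon 7).
The clade {Taxon 2, Taxon 4} is supported by III: its derived state '0' occurs in exactly those taxa and in no other taxon (including the outgroup).

III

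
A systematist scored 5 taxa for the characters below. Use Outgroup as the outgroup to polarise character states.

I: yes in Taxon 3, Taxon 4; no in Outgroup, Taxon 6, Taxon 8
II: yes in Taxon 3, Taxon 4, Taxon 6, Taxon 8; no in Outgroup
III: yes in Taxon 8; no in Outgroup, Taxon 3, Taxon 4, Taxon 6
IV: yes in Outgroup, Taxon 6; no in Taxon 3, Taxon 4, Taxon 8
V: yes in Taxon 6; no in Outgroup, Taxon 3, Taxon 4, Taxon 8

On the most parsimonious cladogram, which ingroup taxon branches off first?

Taxon 6

Character polarity is set by the outgroup: the derived state is whichever differs from the outgroup's state, so for IV the derived state is 'no', and for the remaining characters it is 'yes'.
Only Taxon 3 and Taxon 4 show the derived state 'yes' for I, supporting them as a clade.
All ingroup taxa share the derived state 'yes' for II; it defines the ingroup but does not resolve relationships within it.
III: derived state 'yes' in Taxon 8 only — an autapomorphy, so it tells us nothing about relationships among taxa.
Only Taxon 3, Taxon 4, and Taxon 8 show the derived state 'no' for IV, supporting them as a clade.
V: derived state 'yes' in Taxon 6 only — an autapomorphy, so it tells us nothing about relationships among taxa.
Most parsimonious ingroup topology: (((Taxon 3,Taxon 4),Taxon 8),Taxon 6).
Taxon 6 is sister to the clade containing all other ingroup taxa, so it is the earliest-diverging (most basal) ingroup lineage.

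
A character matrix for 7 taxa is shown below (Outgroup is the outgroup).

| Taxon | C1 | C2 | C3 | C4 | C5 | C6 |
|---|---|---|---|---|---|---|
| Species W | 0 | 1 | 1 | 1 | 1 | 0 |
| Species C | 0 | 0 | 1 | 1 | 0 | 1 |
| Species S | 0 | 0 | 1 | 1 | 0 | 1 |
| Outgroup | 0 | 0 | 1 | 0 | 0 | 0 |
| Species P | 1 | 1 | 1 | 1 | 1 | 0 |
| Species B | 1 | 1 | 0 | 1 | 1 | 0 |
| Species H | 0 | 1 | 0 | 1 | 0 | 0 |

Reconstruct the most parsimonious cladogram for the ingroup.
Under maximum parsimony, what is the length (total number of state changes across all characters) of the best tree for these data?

Character polarity is set by the outgroup: the derived state is whichever differs from the outgroup's state, so for C3 the derived state is '0', and for the remaining characters it is '1'.
C1 (derived state '1') is shared by Species B and Species P — a synapomorphy uniting that clade.
C2 (derived state '1') is shared by Species B, Species H, Species P, and Species W — a synapomorphy uniting that clade.
C3 groups Species B and Species H, which is incompatible with the clades supported by the remaining characters; treating it as convergent (homoplasy) costs fewer steps than any alternative tree.
C4 (derived state '1') is shared by all ingroup taxa — unites the whole ingroup.
C5 (derived state '1') is shared by Species B, Species P, and Species W — a synapomorphy uniting that clade.
C6 (derived state '1') is shared by Species C and Species S — a synapomorphy uniting that clade.
Most parsimonious ingroup topology: ((((Species P,Species B),Species W),Species H),(Species S,Species C)).
Changes per character on this tree: C1: 1; C2: 1; C3: 2; C4: 1; C5: 1; C6: 1.
Total = 7.

7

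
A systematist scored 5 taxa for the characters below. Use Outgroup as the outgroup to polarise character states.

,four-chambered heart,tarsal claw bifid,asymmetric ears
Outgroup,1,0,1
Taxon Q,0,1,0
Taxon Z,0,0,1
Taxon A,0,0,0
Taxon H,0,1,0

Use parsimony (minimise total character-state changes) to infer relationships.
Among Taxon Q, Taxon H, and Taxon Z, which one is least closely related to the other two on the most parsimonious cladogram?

Character polarity is set by the outgroup: the derived state is whichever differs from the outgroup's state, so for four-chambered heart, asymmetric ears the derived state is '0', and for the remaining characters it is '1'.
four-chambered heart (derived state '0') is shared by all ingroup taxa — unites the whole ingroup.
tarsal claw bifid (derived state '1') is shared by Taxon H and Taxon Q — a synapomorphy uniting that clade.
asymmetric ears: derived state '0' in Taxon A, Taxon H, and Taxon Q only — synapomorphy for {Taxon A, Taxon H, Taxon Q}.
Most parsimonious ingroup topology: (((Taxon Q,Taxon H),Taxon A),Taxon Z).
Taxon Q and Taxon H share a more recent common ancestor with each other than either does with Taxon Z, so Taxon Z is the least closely related of the three.

Taxon Z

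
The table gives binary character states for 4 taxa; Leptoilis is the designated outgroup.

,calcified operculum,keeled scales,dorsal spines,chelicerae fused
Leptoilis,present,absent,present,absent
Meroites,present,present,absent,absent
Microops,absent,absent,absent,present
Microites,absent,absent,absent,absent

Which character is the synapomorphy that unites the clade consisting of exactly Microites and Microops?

calcified operculum

Character polarity is set by the outgroup: the derived state is whichever differs from the outgroup's state, so for calcified operculum, dorsal spines the derived state is 'absent', and for the remaining characters it is 'present'.
calcified operculum (derived state 'absent') is shared by Microites and Microops — a synapomorphy uniting that clade.
keeled scales (derived state 'present') is unique to Meroites (autapomorphy; uninformative for grouping).
All ingroup taxa share the derived state 'absent' for dorsal spines; it defines the ingroup but does not resolve relationships within it.
chelicerae fused (derived state 'present') is unique to Microops (autapomorphy; uninformative for grouping).
Most parsimonious ingroup topology: (Meroites,(Microops,Microites)).
The clade {Microites, Microops} is supported by calcified operculum: its derived state 'absent' occurs in exactly those taxa and in no other taxon (including the outgroup).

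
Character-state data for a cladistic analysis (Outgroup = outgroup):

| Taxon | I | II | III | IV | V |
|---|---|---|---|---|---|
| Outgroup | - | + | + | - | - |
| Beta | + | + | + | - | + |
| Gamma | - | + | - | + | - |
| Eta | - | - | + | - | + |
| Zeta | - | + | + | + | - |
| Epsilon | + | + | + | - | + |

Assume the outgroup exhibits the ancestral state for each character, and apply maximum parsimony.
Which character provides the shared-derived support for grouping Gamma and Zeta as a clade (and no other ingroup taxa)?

Character polarity is set by the outgroup: the derived state is whichever differs from the outgroup's state, so for II, III the derived state is '-', and for the remaining characters it is '+'.
Only Beta and Epsilon show the derived state '+' for I, supporting them as a clade.
II (derived state '-') is unique to Eta (autapomorphy; uninformative for grouping).
III (derived state '-') is unique to Gamma (autapomorphy; uninformative for grouping).
IV: derived state '+' in Gamma and Zeta only — synapomorphy for {Gamma, Zeta}.
V: derived state '+' in Beta, Epsilon, and Eta only — synapomorphy for {Beta, Epsilon, Eta}.
Most parsimonious ingroup topology: (((Beta,Epsilon),Eta),(Gamma,Zeta)).
The clade {Gamma, Zeta} is supported by IV: its derived state '+' occurs in exactly those taxa and in no other taxon (including the outgroup).

IV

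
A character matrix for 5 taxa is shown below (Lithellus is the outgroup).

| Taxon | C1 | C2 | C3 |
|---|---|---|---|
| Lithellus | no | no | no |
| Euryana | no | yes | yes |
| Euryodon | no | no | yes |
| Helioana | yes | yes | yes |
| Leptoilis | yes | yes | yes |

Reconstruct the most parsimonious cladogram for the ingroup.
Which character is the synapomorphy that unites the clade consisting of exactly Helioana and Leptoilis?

C1

The outgroup has state 'no' for every character, so 'yes' is the derived state throughout.
Only Helioana and Leptoilis show the derived state 'yes' for C1, supporting them as a clade.
C2: derived state 'yes' in Euryana, Helioana, and Leptoilis only — synapomorphy for {Euryana, Helioana, Leptoilis}.
All ingroup taxa share the derived state 'yes' for C3; it defines the ingroup but does not resolve relationships within it.
Most parsimonious ingroup topology: ((Euryana,(Helioana,Leptoilis)),Euryodon).
The clade {Helioana, Leptoilis} is supported by C1: its derived state 'yes' occurs in exactly those taxa and in no other taxon (including the outgroup).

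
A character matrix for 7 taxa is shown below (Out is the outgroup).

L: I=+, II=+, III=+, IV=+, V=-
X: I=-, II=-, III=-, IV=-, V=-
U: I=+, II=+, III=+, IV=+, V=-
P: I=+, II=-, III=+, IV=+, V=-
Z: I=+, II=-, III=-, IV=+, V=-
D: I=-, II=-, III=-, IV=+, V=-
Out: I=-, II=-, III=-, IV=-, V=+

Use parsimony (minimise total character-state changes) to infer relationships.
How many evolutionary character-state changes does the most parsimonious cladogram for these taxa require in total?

Character polarity is set by the outgroup: the derived state is whichever differs from the outgroup's state, so for V the derived state is '-', and for the remaining characters it is '+'.
Only L, P, U, and Z show the derived state '+' for I, supporting them as a clade.
II: derived state '+' in L and U only — synapomorphy for {L, U}.
III (derived state '+') is shared by L, P, and U — a synapomorphy uniting that clade.
IV: derived state '+' in D, L, P, U, and Z only — synapomorphy for {D, L, P, U, Z}.
V (derived state '-') is shared by all ingroup taxa — unites the whole ingroup.
Most parsimonious ingroup topology: ((((P,(U,L)),Z),D),X).
Changes per character on this tree: I: 1; II: 1; III: 1; IV: 1; V: 1.
Total = 5.

5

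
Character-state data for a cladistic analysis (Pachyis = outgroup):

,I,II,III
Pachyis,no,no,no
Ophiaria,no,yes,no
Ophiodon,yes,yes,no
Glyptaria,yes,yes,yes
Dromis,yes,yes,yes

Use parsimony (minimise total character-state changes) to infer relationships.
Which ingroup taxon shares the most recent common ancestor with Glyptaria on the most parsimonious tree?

The outgroup has state 'no' for every character, so 'yes' is the derived state throughout.
I (derived state 'yes') is shared by Dromis, Glyptaria, and Ophiodon — a synapomorphy uniting that clade.
All ingroup taxa share the derived state 'yes' for II; it defines the ingroup but does not resolve relationships within it.
Only Dromis and Glyptaria show the derived state 'yes' for III, supporting them as a clade.
Most parsimonious ingroup topology: (Ophiaria,(Ophiodon,(Glyptaria,Dromis))).
Glyptaria and Dromis form a cherry on this tree, so they are sister taxa.

Dromis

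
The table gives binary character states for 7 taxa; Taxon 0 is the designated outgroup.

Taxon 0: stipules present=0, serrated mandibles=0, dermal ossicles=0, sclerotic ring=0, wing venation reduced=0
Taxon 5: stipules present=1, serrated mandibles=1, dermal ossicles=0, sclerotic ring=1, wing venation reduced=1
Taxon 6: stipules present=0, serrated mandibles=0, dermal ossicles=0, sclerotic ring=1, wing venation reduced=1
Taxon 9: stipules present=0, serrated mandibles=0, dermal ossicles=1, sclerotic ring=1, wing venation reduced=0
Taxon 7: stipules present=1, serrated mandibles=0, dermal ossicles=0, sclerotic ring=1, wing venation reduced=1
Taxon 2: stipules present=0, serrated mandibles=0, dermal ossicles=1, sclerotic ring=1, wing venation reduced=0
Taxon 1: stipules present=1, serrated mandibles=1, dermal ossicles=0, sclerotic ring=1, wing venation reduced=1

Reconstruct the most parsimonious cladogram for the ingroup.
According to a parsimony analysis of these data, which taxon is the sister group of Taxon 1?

Taxon 5

The outgroup has state '0' for every character, so '1' is the derived state throughout.
Only Taxon 1, Taxon 5, and Taxon 7 show the derived state '1' for stipules present, supporting them as a clade.
Only Taxon 1 and Taxon 5 show the derived state '1' for serrated mandibles, supporting them as a clade.
dermal ossicles: derived state '1' in Taxon 2 and Taxon 9 only — synapomorphy for {Taxon 2, Taxon 9}.
sclerotic ring (derived state '1') is shared by all ingroup taxa — unites the whole ingroup.
Only Taxon 1, Taxon 5, Taxon 6, and Taxon 7 show the derived state '1' for wing venation reduced, supporting them as a clade.
Most parsimonious ingroup topology: ((((Taxon 5,Taxon 1),Taxon 7),Taxon 6),(Taxon 9,Taxon 2)).
Taxon 1 and Taxon 5 form a cherry on this tree, so they are sister taxa.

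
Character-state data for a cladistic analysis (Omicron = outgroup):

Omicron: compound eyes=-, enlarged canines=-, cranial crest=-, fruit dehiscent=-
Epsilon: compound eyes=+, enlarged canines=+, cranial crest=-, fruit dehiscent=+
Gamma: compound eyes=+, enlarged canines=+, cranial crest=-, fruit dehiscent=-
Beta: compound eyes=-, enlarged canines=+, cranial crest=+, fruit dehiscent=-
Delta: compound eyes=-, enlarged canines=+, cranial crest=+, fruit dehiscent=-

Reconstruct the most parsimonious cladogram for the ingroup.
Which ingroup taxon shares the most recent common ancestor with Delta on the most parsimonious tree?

The outgroup has state '-' for every character, so '+' is the derived state throughout.
compound eyes (derived state '+') is shared by Epsilon and Gamma — a synapomorphy uniting that clade.
All ingroup taxa share the derived state '+' for enlarged canines; it defines the ingroup but does not resolve relationships within it.
Only Beta and Delta show the derived state '+' for cranial crest, supporting them as a clade.
fruit dehiscent (derived state '+') is unique to Epsilon (autapomorphy; uninformative for grouping).
Most parsimonious ingroup topology: ((Epsilon,Gamma),(Beta,Delta)).
Delta and Beta form a cherry on this tree, so they are sister taxa.

Beta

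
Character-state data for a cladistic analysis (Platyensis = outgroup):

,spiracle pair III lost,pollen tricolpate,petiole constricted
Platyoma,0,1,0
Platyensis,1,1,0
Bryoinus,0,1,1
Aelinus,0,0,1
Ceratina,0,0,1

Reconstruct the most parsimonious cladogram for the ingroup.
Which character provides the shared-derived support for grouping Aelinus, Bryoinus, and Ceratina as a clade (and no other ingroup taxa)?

petiole constricted

Character polarity is set by the outgroup: the derived state is whichever differs from the outgroup's state, so for spiracle pair III lost, pollen tricolpate the derived state is '0', and for the remaining characters it is '1'.
spiracle pair III lost (derived state '0') is shared by all ingroup taxa — unites the whole ingroup.
Only Aelinus and Ceratina show the derived state '0' for pollen tricolpate, supporting them as a clade.
petiole constricted: derived state '1' in Aelinus, Bryoinus, and Ceratina only — synapomorphy for {Aelinus, Bryoinus, Ceratina}.
Most parsimonious ingroup topology: (((Ceratina,Aelinus),Bryoinus),Platyoma).
The clade {Aelinus, Bryoinus, Ceratina} is supported by petiole constricted: its derived state '1' occurs in exactly those taxa and in no other taxon (including the outgroup).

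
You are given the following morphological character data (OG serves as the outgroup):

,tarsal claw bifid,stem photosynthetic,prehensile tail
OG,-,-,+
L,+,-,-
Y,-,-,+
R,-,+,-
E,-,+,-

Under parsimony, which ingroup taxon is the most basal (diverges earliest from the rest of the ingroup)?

Character polarity is set by the outgroup: the derived state is whichever differs from the outgroup's state, so for prehensile tail the derived state is '-', and for the remaining characters it is '+'.
tarsal claw bifid (derived state '+') is unique to L (autapomorphy; uninformative for grouping).
stem photosynthetic (derived state '+') is shared by E and R — a synapomorphy uniting that clade.
prehensile tail (derived state '-') is shared by E, L, and R — a synapomorphy uniting that clade.
Most parsimonious ingroup topology: ((L,(R,E)),Y).
Y is sister to the clade containing all other ingroup taxa, so it is the earliest-diverging (most basal) ingroup lineage.

Y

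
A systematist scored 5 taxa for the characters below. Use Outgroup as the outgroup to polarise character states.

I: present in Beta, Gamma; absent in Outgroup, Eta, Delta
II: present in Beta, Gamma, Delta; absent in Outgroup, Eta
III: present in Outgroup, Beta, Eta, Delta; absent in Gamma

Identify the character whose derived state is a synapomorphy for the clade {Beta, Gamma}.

Character polarity is set by the outgroup: the derived state is whichever differs from the outgroup's state, so for III the derived state is 'absent', and for the remaining characters it is 'present'.
Only Beta and Gamma show the derived state 'present' for I, supporting them as a clade.
Only Beta, Delta, and Gamma show the derived state 'present' for II, supporting them as a clade.
III: derived state 'absent' in Gamma only — an autapomorphy, so it tells us nothing about relationships among taxa.
Most parsimonious ingroup topology: (((Beta,Gamma),Delta),Eta).
The clade {Beta, Gamma} is supported by I: its derived state 'present' occurs in exactly those taxa and in no other taxon (including the outgroup).

I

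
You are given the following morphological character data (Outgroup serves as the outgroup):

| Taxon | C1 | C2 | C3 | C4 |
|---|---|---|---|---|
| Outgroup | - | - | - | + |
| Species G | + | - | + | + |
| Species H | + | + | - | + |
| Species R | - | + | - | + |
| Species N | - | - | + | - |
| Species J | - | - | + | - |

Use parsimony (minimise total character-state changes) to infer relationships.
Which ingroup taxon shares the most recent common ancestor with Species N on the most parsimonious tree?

Species J

Character polarity is set by the outgroup: the derived state is whichever differs from the outgroup's state, so for C4 the derived state is '-', and for the remaining characters it is '+'.
C1 (state '+') occurs in Species G and Species H but conflicts with the nesting implied by the other characters — most parsimoniously interpreted as homoplasy.
C2: derived state '+' in Species H and Species R only — synapomorphy for {Species H, Species R}.
C3 (derived state '+') is shared by Species G, Species J, and Species N — a synapomorphy uniting that clade.
C4 (derived state '-') is shared by Species J and Species N — a synapomorphy uniting that clade.
Most parsimonious ingroup topology: ((Species G,(Species N,Species J)),(Species H,Species R)).
Species N and Species J form a cherry on this tree, so they are sister taxa.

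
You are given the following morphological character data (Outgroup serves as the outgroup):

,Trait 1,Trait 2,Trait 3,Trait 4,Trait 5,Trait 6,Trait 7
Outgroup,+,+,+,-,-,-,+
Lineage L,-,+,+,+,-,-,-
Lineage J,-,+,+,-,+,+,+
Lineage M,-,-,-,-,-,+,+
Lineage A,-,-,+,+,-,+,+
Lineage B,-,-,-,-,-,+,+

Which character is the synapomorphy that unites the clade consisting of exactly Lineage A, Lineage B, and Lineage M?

Character polarity is set by the outgroup: the derived state is whichever differs from the outgroup's state, so for Trait 1, Trait 2, Trait 3, Trait 7 the derived state is '-', and for the remaining characters it is '+'.
All ingroup taxa share the derived state '-' for Trait 1; it defines the ingroup but does not resolve relationships within it.
Trait 2 (derived state '-') is shared by Lineage A, Lineage B, and Lineage M — a synapomorphy uniting that clade.
Trait 3: derived state '-' in Lineage B and Lineage M only — synapomorphy for {Lineage B, Lineage M}.
Trait 4 groups Lineage A and Lineage L, which is incompatible with the clades supported by the remaining characters; treating it as convergent (homoplasy) costs fewer steps than any alternative tree.
Trait 5 (derived state '+') is unique to Lineage J (autapomorphy; uninformative for grouping).
Trait 6 (derived state '+') is shared by Lineage A, Lineage B, Lineage J, and Lineage M — a synapomorphy uniting that clade.
Trait 7: derived state '-' in Lineage L only — an autapomorphy, so it tells us nothing about relationships among taxa.
Most parsimonious ingroup topology: (Lineage L,(Lineage J,((Lineage M,Lineage B),Lineage A))).
The clade {Lineage A, Lineage B, Lineage M} is supported by Trait 2: its derived state '-' occurs in exactly those taxa and in no other taxon (including the outgroup).

Trait 2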